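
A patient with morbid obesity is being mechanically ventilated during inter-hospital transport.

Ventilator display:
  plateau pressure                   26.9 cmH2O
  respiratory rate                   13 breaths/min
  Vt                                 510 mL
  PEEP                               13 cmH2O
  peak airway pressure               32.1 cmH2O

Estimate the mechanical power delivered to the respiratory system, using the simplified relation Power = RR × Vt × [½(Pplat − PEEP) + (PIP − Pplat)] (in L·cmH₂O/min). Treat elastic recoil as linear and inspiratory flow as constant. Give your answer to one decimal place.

Per-breath work = Vt × [½(Pplat−PEEP) + (PIP−Pplat)] = 0.510 × [0.5×13.9 + 5.2] = 0.510 × 12.15 = 6.197 L·cmH2O.
Power = 13 × 6.197 = 80.561 L·cmH2O/min.

80.6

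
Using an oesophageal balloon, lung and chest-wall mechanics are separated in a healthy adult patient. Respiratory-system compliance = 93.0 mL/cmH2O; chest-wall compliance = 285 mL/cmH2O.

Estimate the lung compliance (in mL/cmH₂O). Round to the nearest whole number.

1/CL = 1/Crs − 1/Ccw.
1/CL = 1/93.0 − 1/285 = 0.007244.
CL = 138.05 mL/cmH2O.

138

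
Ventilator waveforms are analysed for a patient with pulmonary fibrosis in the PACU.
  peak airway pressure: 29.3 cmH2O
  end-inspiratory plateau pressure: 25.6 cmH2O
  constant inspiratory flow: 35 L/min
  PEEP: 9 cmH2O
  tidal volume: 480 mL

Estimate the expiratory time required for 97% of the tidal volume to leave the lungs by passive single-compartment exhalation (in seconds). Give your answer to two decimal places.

Flow: 35 L/min ÷ 60 = 0.5833 L/s.
R = (PIP − Pplat)/V̇ = (29.3 − 25.6) / 0.5833 = 3.7/0.5833 = 6.343 cmH2O·s/L.
C = Vt/(Pplat − PEEP) = 480.0 / (25.6 − 9) = 480.0/16.6 = 28.916 mL/cmH2O.
τ = R × C = 6.343 × 0.02892 L/cmH2O = 0.1834 s.
t = −τ·ln(1 − 0.97) = −0.1834·ln(0.03) = 0.6431 s.

0.64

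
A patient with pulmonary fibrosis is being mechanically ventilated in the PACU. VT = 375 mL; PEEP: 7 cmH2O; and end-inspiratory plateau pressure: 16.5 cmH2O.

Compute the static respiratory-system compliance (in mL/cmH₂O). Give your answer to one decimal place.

Cstat = Vt / (Pplat − PEEP) = 375 / (16.5 − 7) = 375 / 9.5 = 39.474 mL/cmH2O.

39.5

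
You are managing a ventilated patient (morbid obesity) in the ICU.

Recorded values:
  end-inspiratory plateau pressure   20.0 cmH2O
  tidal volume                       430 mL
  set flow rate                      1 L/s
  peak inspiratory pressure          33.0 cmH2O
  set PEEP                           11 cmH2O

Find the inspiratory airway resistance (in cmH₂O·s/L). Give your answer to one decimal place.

Raw = (PIP − Pplat) / flow = (33.0 − 20.0) / 1 = 13.0 / 1 = 13.0 cmH2O·s/L.

13.0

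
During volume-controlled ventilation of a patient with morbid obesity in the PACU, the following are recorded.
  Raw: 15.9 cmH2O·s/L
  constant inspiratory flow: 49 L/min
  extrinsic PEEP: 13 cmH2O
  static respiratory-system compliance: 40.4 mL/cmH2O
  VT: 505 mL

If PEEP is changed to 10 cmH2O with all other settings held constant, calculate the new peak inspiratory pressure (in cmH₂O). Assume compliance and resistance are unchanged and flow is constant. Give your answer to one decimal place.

35.5

Flow: 49 L/min ÷ 60 = 0.8167 L/s.
PIP = Vt/C + R·V̇ + PEEP (constant-flow equation of motion).
Only the baseline term changes: ΔPIP = ΔPEEP = 10 − 13 = -3.0 cmH2O.
Original PIP = 505/40.4 + 15.9×0.8167 + 13 = 38.486 cmH2O; new PIP = 38.486 + (-3.0) = 35.486 cmH2O.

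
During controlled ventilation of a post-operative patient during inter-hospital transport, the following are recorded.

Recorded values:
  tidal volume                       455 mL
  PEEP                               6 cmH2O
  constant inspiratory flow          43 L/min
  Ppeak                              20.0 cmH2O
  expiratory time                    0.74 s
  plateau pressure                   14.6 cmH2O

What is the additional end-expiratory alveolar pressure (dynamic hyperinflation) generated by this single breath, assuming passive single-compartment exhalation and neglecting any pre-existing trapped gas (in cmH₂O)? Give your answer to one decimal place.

1.3

Flow: 43 L/min ÷ 60 = 0.7167 L/s.
R = (PIP − Pplat)/V̇ = (20.0 − 14.6) / 0.7167 = 5.4/0.7167 = 7.535 cmH2O·s/L.
C = Vt/(Pplat − PEEP) = 455.0 / (14.6 − 6) = 455.0/8.6 = 52.907 mL/cmH2O.
τ = R × C = 7.535 × 0.05291 L/cmH2O = 0.3987 s.
Fraction remaining = e^(−Te/τ) = e^(−0.74/0.3987) = 0.1563; trapped volume = 455.0 × 0.1563 = 71.117 mL.
Additional alveolar pressure from trapping ≈ V_trapped / C = 71.117 / 52.907 = 1.344 cmH2O.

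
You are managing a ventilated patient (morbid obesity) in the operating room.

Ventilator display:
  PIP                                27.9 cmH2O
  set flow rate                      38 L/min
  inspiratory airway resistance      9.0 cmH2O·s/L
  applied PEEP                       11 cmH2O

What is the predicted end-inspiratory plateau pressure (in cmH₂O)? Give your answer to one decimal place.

Flow: 38 L/min ÷ 60 = 0.6333 L/s.
Pplat = PIP − Raw × flow = 27.9 − 9.0 × 0.6333 = 27.9 − 5.7 = 22.2 cmH2O.

22.2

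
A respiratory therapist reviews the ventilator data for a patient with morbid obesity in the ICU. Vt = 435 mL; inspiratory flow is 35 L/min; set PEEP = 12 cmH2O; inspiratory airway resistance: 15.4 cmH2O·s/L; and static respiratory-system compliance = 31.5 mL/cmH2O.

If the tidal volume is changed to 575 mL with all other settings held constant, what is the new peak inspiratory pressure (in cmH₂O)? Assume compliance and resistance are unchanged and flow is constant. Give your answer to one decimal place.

39.2

Flow: 35 L/min ÷ 60 = 0.5833 L/s.
PIP = Vt/C + R·V̇ + PEEP (constant-flow equation of motion).
Only the elastic term changes: ΔPIP = ΔVt / C = (575 − 435) / 31.5 = 4.444 cmH2O.
Original PIP = 435/31.5 + 15.4×0.5833 + 12 = 34.792 cmH2O; new PIP = 34.792 + (4.444) = 39.236 cmH2O.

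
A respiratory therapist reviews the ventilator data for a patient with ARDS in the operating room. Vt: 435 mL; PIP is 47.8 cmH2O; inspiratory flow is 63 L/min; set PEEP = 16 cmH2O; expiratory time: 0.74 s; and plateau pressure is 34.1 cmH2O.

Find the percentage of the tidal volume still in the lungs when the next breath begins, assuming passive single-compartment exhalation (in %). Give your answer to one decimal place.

9.4

Flow: 63 L/min ÷ 60 = 1.05 L/s.
R = (PIP − Pplat)/V̇ = (47.8 − 34.1) / 1.05 = 13.7/1.05 = 13.048 cmH2O·s/L.
C = Vt/(Pplat − PEEP) = 435.0 / (34.1 − 16) = 435.0/18.1 = 24.033 mL/cmH2O.
τ = R × C = 13.048 × 0.02403 L/cmH2O = 0.3135 s.
Fraction remaining at end-expiration = e^(−Te/τ) = e^(−0.74/0.3135) = 0.09438 → 9.438%.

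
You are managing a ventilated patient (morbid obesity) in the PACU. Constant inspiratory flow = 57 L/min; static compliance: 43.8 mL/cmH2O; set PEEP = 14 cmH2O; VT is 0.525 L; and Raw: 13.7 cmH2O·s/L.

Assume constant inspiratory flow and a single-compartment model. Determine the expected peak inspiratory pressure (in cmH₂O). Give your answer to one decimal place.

Flow: 57 L/min ÷ 60 = 0.95 L/s.
Equation of motion (constant flow): PIP = Vt/C + R·V̇ + PEEP.
PIP = 525/43.8 + 13.7×0.95 + 14 = 11.986 + 13.015 + 14 = 39.001 cmH2O.

39.0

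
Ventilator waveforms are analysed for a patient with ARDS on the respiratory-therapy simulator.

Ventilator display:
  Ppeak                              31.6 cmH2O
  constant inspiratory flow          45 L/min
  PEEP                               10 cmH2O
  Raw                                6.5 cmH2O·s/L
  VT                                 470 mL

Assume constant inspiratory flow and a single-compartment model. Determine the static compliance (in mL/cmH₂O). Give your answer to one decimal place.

28.1

Flow: 45 L/min ÷ 60 = 0.75 L/s.
Equation of motion (constant flow): PIP = Vt/C + R·V̇ + PEEP.
Vt/C = PIP − R·V̇ − PEEP = 31.6 − 6.5×0.75 − 10 = 31.6 − 4.875 − 10 = 16.725 cmH2O.
C = Vt / 16.725 = 470 / 16.725 = 28.102 mL/cmH2O.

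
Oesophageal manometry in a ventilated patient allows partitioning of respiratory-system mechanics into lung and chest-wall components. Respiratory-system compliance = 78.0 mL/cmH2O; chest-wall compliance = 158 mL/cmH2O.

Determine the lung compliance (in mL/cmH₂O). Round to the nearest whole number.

154

1/CL = 1/Crs − 1/Ccw.
1/CL = 1/78.0 − 1/158 = 0.006491.
CL = 154.06 mL/cmH2O.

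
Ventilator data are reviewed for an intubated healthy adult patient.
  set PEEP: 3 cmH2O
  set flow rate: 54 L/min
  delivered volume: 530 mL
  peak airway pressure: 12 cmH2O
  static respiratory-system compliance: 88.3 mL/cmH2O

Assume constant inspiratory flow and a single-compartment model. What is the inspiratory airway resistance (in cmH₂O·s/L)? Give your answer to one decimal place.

Flow: 54 L/min ÷ 60 = 0.9 L/s.
Equation of motion (constant flow): PIP = Vt/C + R·V̇ + PEEP.
R·V̇ = PIP − Vt/C − PEEP = 12 − 530/88.3 − 3 = 12 − 6.002 − 3 = 2.998 cmH2O.
R = 2.998 / 0.9 = 3.331 cmH2O·s/L.

3.3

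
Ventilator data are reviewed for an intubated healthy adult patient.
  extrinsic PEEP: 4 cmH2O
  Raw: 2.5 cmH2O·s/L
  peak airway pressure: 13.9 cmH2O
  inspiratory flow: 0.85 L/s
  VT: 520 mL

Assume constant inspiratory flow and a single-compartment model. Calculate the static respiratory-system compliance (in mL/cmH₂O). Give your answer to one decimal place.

Equation of motion (constant flow): PIP = Vt/C + R·V̇ + PEEP.
Vt/C = PIP − R·V̇ − PEEP = 13.9 − 2.5×0.85 − 4 = 13.9 − 2.125 − 4 = 7.775 cmH2O.
C = Vt / 7.775 = 520 / 7.775 = 66.881 mL/cmH2O.

66.9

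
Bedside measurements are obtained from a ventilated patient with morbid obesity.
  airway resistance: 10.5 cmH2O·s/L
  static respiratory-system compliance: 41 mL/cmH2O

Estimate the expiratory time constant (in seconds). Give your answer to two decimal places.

0.43

τ = R × C = 10.5 × 41 mL/cmH2O = 10.5 × 0.041 L/cmH2O = 0.4305 s.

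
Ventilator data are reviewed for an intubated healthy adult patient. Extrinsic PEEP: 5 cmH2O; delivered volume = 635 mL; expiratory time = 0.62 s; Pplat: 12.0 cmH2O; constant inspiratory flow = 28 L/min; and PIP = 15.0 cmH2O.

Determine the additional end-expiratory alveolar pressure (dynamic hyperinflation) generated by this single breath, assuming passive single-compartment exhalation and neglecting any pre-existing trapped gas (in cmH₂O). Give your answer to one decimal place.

Flow: 28 L/min ÷ 60 = 0.4667 L/s.
R = (PIP − Pplat)/V̇ = (15.0 − 12.0) / 0.4667 = 3.0/0.4667 = 6.428 cmH2O·s/L.
C = Vt/(Pplat − PEEP) = 635.0 / (12.0 − 5) = 635.0/7.0 = 90.714 mL/cmH2O.
τ = R × C = 6.428 × 0.09071 L/cmH2O = 0.5831 s.
Fraction remaining = e^(−Te/τ) = e^(−0.62/0.5831) = 0.3453; trapped volume = 635.0 × 0.3453 = 219.27 mL.
Additional alveolar pressure from trapping ≈ V_trapped / C = 219.27 / 90.714 = 2.417 cmH2O.

2.4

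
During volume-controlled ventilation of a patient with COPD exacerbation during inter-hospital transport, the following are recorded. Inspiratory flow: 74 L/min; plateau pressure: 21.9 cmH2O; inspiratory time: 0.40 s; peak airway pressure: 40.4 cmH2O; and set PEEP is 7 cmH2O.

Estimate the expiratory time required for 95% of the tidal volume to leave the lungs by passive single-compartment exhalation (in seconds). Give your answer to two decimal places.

Flow: 74 L/min ÷ 60 = 1.2333 L/s.
Vt = flow × Ti = 1.2333 L/s × 0.40 s × 1000 mL/L = 493.32 mL.
R = (PIP − Pplat)/V̇ = (40.4 − 21.9) / 1.2333 = 18.5/1.2333 = 15.0 cmH2O·s/L.
C = Vt/(Pplat − PEEP) = 493.32 / (21.9 − 7) = 493.32/14.9 = 33.109 mL/cmH2O.
τ = R × C = 15.0 × 0.03311 L/cmH2O = 0.4967 s.
t = −τ·ln(1 − 0.95) = −0.4967·ln(0.05) = 1.488 s.

1.49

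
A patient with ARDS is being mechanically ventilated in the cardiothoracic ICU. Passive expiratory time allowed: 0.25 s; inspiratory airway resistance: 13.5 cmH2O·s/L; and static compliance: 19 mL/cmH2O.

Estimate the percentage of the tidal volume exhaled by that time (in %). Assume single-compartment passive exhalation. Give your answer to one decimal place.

τ = R × C = 13.5 × 19 mL/cmH2O = 13.5 × 0.019 L/cmH2O = 0.2565 s.
Passive exhalation: V(t)/V₀ = e^(−t/τ) = e^(−0.25/0.2565) = 0.3773.
Fraction exhaled = 1 − 0.3773 = 0.6227 → 62.27%.

62.3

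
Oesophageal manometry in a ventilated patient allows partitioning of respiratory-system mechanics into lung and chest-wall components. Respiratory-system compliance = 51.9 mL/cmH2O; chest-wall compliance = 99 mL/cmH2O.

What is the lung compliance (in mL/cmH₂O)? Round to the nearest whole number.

109

1/CL = 1/Crs − 1/Ccw.
1/CL = 1/51.9 − 1/99 = 0.009167.
CL = 109.09 mL/cmH2O.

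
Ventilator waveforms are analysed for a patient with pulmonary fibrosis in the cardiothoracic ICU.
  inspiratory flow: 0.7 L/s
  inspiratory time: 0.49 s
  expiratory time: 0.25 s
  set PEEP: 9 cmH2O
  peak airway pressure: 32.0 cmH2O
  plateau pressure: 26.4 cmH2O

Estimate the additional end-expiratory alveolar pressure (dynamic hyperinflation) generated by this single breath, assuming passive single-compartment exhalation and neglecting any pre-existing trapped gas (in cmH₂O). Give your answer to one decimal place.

Vt = flow × Ti = 0.7 L/s × 0.49 s × 1000 mL/L = 343.0 mL.
R = (PIP − Pplat)/V̇ = (32.0 − 26.4) / 0.7 = 5.6/0.7 = 8.0 cmH2O·s/L.
C = Vt/(Pplat − PEEP) = 343.0 / (26.4 − 9) = 343.0/17.4 = 19.713 mL/cmH2O.
τ = R × C = 8.0 × 0.01971 L/cmH2O = 0.1577 s.
Fraction remaining = e^(−Te/τ) = e^(−0.25/0.1577) = 0.2049; trapped volume = 343.0 × 0.2049 = 70.281 mL.
Additional alveolar pressure from trapping ≈ V_trapped / C = 70.281 / 19.713 = 3.565 cmH2O.

3.6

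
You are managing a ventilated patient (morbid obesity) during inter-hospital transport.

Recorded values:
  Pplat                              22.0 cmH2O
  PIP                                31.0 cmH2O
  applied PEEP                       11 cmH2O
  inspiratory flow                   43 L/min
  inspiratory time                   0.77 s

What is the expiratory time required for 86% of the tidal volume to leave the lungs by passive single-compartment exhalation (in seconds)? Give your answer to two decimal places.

Flow: 43 L/min ÷ 60 = 0.7167 L/s.
Vt = flow × Ti = 0.7167 L/s × 0.77 s × 1000 mL/L = 551.86 mL.
R = (PIP − Pplat)/V̇ = (31.0 − 22.0) / 0.7167 = 9.0/0.7167 = 12.558 cmH2O·s/L.
C = Vt/(Pplat − PEEP) = 551.86 / (22.0 − 11) = 551.86/11.0 = 50.169 mL/cmH2O.
τ = R × C = 12.558 × 0.05017 L/cmH2O = 0.63 s.
t = −τ·ln(1 − 0.86) = −0.63·ln(0.14) = 1.239 s.

1.24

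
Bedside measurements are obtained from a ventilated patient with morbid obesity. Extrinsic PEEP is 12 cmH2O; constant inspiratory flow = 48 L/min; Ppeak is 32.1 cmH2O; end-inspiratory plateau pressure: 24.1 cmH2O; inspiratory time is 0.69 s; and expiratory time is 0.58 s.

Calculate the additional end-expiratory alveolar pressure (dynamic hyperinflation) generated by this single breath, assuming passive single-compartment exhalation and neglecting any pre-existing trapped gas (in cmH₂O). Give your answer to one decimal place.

Flow: 48 L/min ÷ 60 = 0.8 L/s.
Vt = flow × Ti = 0.8 L/s × 0.69 s × 1000 mL/L = 552.0 mL.
R = (PIP − Pplat)/V̇ = (32.1 − 24.1) / 0.8 = 8.0/0.8 = 10.0 cmH2O·s/L.
C = Vt/(Pplat − PEEP) = 552.0 / (24.1 − 12) = 552.0/12.1 = 45.62 mL/cmH2O.
τ = R × C = 10.0 × 0.04562 L/cmH2O = 0.4562 s.
Fraction remaining = e^(−Te/τ) = e^(−0.58/0.4562) = 0.2804; trapped volume = 552.0 × 0.2804 = 154.78 mL.
Additional alveolar pressure from trapping ≈ V_trapped / C = 154.78 / 45.62 = 3.393 cmH2O.

3.4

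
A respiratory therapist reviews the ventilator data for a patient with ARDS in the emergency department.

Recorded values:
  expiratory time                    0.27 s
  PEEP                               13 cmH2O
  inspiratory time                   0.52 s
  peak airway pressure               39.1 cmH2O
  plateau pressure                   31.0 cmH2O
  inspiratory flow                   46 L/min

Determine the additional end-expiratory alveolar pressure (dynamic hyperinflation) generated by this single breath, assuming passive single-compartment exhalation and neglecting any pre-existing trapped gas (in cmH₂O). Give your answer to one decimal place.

5.7

Flow: 46 L/min ÷ 60 = 0.7667 L/s.
Vt = flow × Ti = 0.7667 L/s × 0.52 s × 1000 mL/L = 398.68 mL.
R = (PIP − Pplat)/V̇ = (39.1 − 31.0) / 0.7667 = 8.1/0.7667 = 10.565 cmH2O·s/L.
C = Vt/(Pplat − PEEP) = 398.68 / (31.0 − 13) = 398.68/18.0 = 22.149 mL/cmH2O.
τ = R × C = 10.565 × 0.02215 L/cmH2O = 0.234 s.
Fraction remaining = e^(−Te/τ) = e^(−0.27/0.234) = 0.3154; trapped volume = 398.68 × 0.3154 = 125.74 mL.
Additional alveolar pressure from trapping ≈ V_trapped / C = 125.74 / 22.149 = 5.677 cmH2O.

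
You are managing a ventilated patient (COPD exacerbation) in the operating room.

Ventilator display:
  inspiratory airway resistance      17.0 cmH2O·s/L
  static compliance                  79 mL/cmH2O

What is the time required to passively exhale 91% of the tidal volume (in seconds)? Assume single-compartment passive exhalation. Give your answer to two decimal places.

3.23

τ = R × C = 17.0 × 79 mL/cmH2O = 17.0 × 0.079 L/cmH2O = 1.343 s.
Exhaled fraction f = 1 − e^(−t/τ) → t = −τ·ln(1 − f) = −1.343·ln(0.09) = 3.234 s.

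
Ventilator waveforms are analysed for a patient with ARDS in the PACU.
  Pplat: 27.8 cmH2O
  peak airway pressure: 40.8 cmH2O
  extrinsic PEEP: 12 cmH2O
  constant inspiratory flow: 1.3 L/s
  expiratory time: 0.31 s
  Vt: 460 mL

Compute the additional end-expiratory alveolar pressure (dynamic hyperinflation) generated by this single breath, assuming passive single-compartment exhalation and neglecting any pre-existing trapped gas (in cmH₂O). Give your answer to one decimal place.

5.4

R = (PIP − Pplat)/V̇ = (40.8 − 27.8) / 1.3 = 13.0/1.3 = 10.0 cmH2O·s/L.
C = Vt/(Pplat − PEEP) = 460.0 / (27.8 − 12) = 460.0/15.8 = 29.114 mL/cmH2O.
τ = R × C = 10.0 × 0.02911 L/cmH2O = 0.2911 s.
Fraction remaining = e^(−Te/τ) = e^(−0.31/0.2911) = 0.3448; trapped volume = 460.0 × 0.3448 = 158.61 mL.
Additional alveolar pressure from trapping ≈ V_trapped / C = 158.61 / 29.114 = 5.448 cmH2O.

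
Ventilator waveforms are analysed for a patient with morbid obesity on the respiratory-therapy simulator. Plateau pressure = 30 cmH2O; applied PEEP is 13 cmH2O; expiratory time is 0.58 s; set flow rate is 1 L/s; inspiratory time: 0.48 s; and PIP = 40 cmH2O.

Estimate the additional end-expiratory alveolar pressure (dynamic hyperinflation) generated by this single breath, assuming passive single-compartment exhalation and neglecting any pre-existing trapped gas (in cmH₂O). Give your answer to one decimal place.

2.2

Vt = flow × Ti = 1 L/s × 0.48 s × 1000 mL/L = 480.0 mL.
R = (PIP − Pplat)/V̇ = (40 − 30) / 1 = 10.0/1 = 10.0 cmH2O·s/L.
C = Vt/(Pplat − PEEP) = 480.0 / (30 − 13) = 480.0/17.0 = 28.235 mL/cmH2O.
τ = R × C = 10.0 × 0.02824 L/cmH2O = 0.2824 s.
Fraction remaining = e^(−Te/τ) = e^(−0.58/0.2824) = 0.1282; trapped volume = 480.0 × 0.1282 = 61.536 mL.
Additional alveolar pressure from trapping ≈ V_trapped / C = 61.536 / 28.235 = 2.179 cmH2O.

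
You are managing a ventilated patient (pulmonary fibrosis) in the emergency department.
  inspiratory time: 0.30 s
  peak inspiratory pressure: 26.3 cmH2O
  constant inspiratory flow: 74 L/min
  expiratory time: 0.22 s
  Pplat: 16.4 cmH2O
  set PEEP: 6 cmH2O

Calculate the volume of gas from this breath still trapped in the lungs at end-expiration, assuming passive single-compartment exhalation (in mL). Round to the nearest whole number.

Flow: 74 L/min ÷ 60 = 1.2333 L/s.
Vt = flow × Ti = 1.2333 L/s × 0.30 s × 1000 mL/L = 369.99 mL.
R = (PIP − Pplat)/V̇ = (26.3 − 16.4) / 1.2333 = 9.9/1.2333 = 8.027 cmH2O·s/L.
C = Vt/(Pplat − PEEP) = 369.99 / (16.4 − 6) = 369.99/10.4 = 35.576 mL/cmH2O.
τ = R × C = 8.027 × 0.03558 L/cmH2O = 0.2856 s.
Fraction remaining = e^(−Te/τ) = e^(−0.22/0.2856) = 0.4629.
Trapped volume = 369.99 × 0.4629 = 171.27 mL.

171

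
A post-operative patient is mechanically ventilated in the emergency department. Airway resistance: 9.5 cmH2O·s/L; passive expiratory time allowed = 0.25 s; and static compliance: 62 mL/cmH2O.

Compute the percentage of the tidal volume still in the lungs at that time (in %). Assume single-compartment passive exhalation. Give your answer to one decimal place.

65.4

τ = R × C = 9.5 × 62 mL/cmH2O = 9.5 × 0.062 L/cmH2O = 0.589 s.
Passive exhalation: V(t)/V₀ = e^(−t/τ) = e^(−0.25/0.589) = 0.6541.
Fraction remaining = 0.6541 → 65.41%.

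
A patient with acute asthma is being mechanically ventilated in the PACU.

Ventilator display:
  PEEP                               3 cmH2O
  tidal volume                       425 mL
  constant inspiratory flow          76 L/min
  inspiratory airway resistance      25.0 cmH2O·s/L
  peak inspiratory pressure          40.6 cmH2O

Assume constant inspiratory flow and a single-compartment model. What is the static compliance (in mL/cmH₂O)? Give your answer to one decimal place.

71.6

Flow: 76 L/min ÷ 60 = 1.2667 L/s.
Equation of motion (constant flow): PIP = Vt/C + R·V̇ + PEEP.
Vt/C = PIP − R·V̇ − PEEP = 40.6 − 25.0×1.2667 − 3 = 40.6 − 31.668 − 3 = 5.932 cmH2O.
C = Vt / 5.932 = 425 / 5.932 = 71.645 mL/cmH2O.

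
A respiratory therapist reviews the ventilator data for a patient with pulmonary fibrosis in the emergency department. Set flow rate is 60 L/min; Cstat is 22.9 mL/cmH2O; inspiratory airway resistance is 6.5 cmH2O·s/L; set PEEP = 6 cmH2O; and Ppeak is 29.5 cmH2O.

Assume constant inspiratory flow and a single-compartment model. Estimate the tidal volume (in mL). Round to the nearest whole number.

Flow: 60 L/min ÷ 60 = 1 L/s.
Equation of motion (constant flow): PIP = Vt/C + R·V̇ + PEEP.
Vt/C = PIP − R·V̇ − PEEP = 29.5 − 6.5 − 6 = 17.0 cmH2O.
Vt = C × 17.0 = 22.9 × 17.0 = 389.3 mL.

389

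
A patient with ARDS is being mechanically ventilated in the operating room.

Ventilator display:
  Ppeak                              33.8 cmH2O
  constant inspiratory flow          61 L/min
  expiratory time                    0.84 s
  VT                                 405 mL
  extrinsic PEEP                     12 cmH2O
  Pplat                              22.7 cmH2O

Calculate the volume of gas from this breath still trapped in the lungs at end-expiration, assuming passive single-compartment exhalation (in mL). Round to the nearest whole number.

Flow: 61 L/min ÷ 60 = 1.0167 L/s.
R = (PIP − Pplat)/V̇ = (33.8 − 22.7) / 1.0167 = 11.1/1.0167 = 10.918 cmH2O·s/L.
C = Vt/(Pplat − PEEP) = 405.0 / (22.7 − 12) = 405.0/10.7 = 37.85 mL/cmH2O.
τ = R × C = 10.918 × 0.03785 L/cmH2O = 0.4132 s.
Fraction remaining = e^(−Te/τ) = e^(−0.84/0.4132) = 0.131.
Trapped volume = 405.0 × 0.131 = 53.055 mL.

53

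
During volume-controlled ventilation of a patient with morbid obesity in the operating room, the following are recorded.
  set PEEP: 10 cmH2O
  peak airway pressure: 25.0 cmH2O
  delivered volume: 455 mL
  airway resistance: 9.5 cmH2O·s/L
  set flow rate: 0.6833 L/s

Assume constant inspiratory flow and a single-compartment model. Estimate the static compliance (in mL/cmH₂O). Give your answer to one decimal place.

Equation of motion (constant flow): PIP = Vt/C + R·V̇ + PEEP.
Vt/C = PIP − R·V̇ − PEEP = 25.0 − 9.5×0.6833 − 10 = 25.0 − 6.491 − 10 = 8.509 cmH2O.
C = Vt / 8.509 = 455 / 8.509 = 53.473 mL/cmH2O.

53.5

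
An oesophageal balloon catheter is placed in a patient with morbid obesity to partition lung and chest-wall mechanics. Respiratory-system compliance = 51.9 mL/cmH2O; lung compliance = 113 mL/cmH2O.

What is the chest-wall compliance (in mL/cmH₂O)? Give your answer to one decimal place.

96.0

1/Ccw = 1/Crs − 1/CL.
1/Ccw = 1/51.9 − 1/113 = 0.01042.
Ccw = 95.969 mL/cmH2O.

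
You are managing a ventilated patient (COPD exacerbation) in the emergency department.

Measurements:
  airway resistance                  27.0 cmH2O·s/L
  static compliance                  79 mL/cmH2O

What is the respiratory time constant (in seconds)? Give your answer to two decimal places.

2.13

τ = R × C = 27.0 × 79 mL/cmH2O = 27.0 × 0.079 L/cmH2O = 2.133 s.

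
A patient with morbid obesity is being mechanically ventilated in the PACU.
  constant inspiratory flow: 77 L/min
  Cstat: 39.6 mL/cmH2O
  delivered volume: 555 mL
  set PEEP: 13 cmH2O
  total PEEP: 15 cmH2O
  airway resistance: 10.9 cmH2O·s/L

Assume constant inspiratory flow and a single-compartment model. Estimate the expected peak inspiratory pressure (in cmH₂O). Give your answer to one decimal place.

43.0

Flow: 77 L/min ÷ 60 = 1.2833 L/s.
Total PEEP = 15 cmH2O (set 13 + intrinsic 2); this is the baseline alveolar pressure.
Equation of motion (constant flow): PIP = Vt/C + R·V̇ + PEEP.
PIP = 555/39.6 + 10.9×1.2833 + 15 = 14.015 + 13.988 + 15 = 43.003 cmH2O.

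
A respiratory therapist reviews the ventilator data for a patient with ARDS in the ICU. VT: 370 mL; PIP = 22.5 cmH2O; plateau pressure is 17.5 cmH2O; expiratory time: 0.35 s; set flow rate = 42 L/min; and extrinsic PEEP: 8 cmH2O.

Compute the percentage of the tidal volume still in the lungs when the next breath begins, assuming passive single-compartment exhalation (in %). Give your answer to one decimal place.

28.4

Flow: 42 L/min ÷ 60 = 0.7 L/s.
R = (PIP − Pplat)/V̇ = (22.5 − 17.5) / 0.7 = 5.0/0.7 = 7.143 cmH2O·s/L.
C = Vt/(Pplat − PEEP) = 370.0 / (17.5 − 8) = 370.0/9.5 = 38.947 mL/cmH2O.
τ = R × C = 7.143 × 0.03895 L/cmH2O = 0.2782 s.
Fraction remaining at end-expiration = e^(−Te/τ) = e^(−0.35/0.2782) = 0.2842 → 28.42%.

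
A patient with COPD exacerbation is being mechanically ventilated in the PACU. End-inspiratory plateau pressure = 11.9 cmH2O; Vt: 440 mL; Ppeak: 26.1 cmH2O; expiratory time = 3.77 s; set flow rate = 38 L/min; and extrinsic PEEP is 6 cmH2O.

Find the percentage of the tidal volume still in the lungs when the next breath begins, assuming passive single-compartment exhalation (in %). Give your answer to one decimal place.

10.5

Flow: 38 L/min ÷ 60 = 0.6333 L/s.
R = (PIP − Pplat)/V̇ = (26.1 − 11.9) / 0.6333 = 14.2/0.6333 = 22.422 cmH2O·s/L.
C = Vt/(Pplat − PEEP) = 440.0 / (11.9 − 6) = 440.0/5.9 = 74.576 mL/cmH2O.
τ = R × C = 22.422 × 0.07458 L/cmH2O = 1.672 s.
Fraction remaining at end-expiration = e^(−Te/τ) = e^(−3.77/1.672) = 0.1049 → 10.49%.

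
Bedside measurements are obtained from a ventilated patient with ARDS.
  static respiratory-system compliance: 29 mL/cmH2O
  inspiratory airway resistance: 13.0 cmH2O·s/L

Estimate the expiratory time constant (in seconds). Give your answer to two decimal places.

0.38

τ = R × C = 13.0 × 29 mL/cmH2O = 13.0 × 0.029 L/cmH2O = 0.377 s.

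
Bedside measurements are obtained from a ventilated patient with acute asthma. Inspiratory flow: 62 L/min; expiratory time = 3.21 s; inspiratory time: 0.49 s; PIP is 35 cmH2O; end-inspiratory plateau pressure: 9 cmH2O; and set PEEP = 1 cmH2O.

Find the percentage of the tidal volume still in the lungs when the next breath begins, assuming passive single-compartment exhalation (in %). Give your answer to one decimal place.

13.3

Flow: 62 L/min ÷ 60 = 1.0333 L/s.
Vt = flow × Ti = 1.0333 L/s × 0.49 s × 1000 mL/L = 506.32 mL.
R = (PIP − Pplat)/V̇ = (35 − 9) / 1.0333 = 26.0/1.0333 = 25.162 cmH2O·s/L.
C = Vt/(Pplat − PEEP) = 506.32 / (9 − 1) = 506.32/8.0 = 63.29 mL/cmH2O.
τ = R × C = 25.162 × 0.06329 L/cmH2O = 1.593 s.
Fraction remaining at end-expiration = e^(−Te/τ) = e^(−3.21/1.593) = 0.1333 → 13.33%.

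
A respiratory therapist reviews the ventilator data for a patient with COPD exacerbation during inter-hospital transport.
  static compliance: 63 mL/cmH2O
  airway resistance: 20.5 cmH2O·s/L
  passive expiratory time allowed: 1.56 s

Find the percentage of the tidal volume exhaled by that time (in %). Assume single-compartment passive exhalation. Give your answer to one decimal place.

70.1

τ = R × C = 20.5 × 63 mL/cmH2O = 20.5 × 0.063 L/cmH2O = 1.292 s.
Passive exhalation: V(t)/V₀ = e^(−t/τ) = e^(−1.56/1.292) = 0.299.
Fraction exhaled = 1 − 0.299 = 0.701 → 70.1%.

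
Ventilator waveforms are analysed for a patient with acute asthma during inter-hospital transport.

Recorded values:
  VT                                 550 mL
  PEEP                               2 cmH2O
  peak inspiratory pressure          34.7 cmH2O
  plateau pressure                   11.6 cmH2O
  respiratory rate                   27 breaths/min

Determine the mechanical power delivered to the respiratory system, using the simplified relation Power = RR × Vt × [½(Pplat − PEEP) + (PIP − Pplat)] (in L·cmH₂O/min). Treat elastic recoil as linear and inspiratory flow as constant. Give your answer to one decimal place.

414.3

Per-breath work = Vt × [½(Pplat−PEEP) + (PIP−Pplat)] = 0.550 × [0.5×9.6 + 23.1] = 0.550 × 27.9 = 15.345 L·cmH2O.
Power = 27 × 15.345 = 414.32 L·cmH2O/min.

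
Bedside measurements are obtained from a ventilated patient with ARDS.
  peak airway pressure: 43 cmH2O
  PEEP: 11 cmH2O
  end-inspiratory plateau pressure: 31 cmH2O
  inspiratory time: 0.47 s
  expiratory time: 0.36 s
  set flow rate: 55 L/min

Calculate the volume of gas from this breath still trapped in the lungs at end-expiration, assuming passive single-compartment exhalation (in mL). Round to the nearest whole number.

120

Flow: 55 L/min ÷ 60 = 0.9167 L/s.
Vt = flow × Ti = 0.9167 L/s × 0.47 s × 1000 mL/L = 430.85 mL.
R = (PIP − Pplat)/V̇ = (43 − 31) / 0.9167 = 12.0/0.9167 = 13.09 cmH2O·s/L.
C = Vt/(Pplat − PEEP) = 430.85 / (31 − 11) = 430.85/20.0 = 21.543 mL/cmH2O.
τ = R × C = 13.09 × 0.02154 L/cmH2O = 0.282 s.
Fraction remaining = e^(−Te/τ) = e^(−0.36/0.282) = 0.279.
Trapped volume = 430.85 × 0.279 = 120.21 mL.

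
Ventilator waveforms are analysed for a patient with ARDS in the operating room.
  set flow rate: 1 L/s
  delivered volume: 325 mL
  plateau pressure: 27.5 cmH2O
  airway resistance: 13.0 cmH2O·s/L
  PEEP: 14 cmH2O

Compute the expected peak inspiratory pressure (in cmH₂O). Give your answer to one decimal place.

PIP = Pplat + Raw × flow = 27.5 + 13.0 × 1 = 27.5 + 13.0 = 40.5 cmH2O.

40.5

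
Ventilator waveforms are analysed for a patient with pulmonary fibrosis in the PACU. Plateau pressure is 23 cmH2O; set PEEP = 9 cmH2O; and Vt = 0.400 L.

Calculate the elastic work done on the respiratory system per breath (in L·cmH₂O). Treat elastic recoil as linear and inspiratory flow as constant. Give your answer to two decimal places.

2.80

Elastic work ≈ ½ × (Pplat − PEEP) × Vt = 0.5 × (23 − 9) × 0.400 L = 0.5 × 14.0 × 0.400 = 2.8 L·cmH2O.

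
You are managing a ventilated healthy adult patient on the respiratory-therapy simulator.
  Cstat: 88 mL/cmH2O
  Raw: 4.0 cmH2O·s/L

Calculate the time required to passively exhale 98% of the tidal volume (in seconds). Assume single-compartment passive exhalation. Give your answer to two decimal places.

1.38

τ = R × C = 4.0 × 88 mL/cmH2O = 4.0 × 0.088 L/cmH2O = 0.352 s.
Exhaled fraction f = 1 − e^(−t/τ) → t = −τ·ln(1 − f) = −0.352·ln(0.02) = 1.377 s.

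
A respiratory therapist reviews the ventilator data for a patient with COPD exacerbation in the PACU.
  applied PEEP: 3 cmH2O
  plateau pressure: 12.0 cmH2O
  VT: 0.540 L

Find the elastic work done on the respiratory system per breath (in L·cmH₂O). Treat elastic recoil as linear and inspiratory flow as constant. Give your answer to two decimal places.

2.43

Elastic work ≈ ½ × (Pplat − PEEP) × Vt = 0.5 × (12.0 − 3) × 0.540 L = 0.5 × 9.0 × 0.540 = 2.43 L·cmH2O.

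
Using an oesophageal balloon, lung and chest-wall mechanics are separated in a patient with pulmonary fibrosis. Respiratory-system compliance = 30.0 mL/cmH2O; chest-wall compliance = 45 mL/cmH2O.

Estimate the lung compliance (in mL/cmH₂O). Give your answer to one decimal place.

90.0

1/CL = 1/Crs − 1/Ccw.
1/CL = 1/30.0 − 1/45 = 0.01111.
CL = 90.009 mL/cmH2O.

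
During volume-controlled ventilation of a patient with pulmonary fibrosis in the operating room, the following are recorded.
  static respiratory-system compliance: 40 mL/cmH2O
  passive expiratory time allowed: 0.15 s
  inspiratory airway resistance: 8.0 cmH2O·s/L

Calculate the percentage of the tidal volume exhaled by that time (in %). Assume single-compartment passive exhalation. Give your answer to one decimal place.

τ = R × C = 8.0 × 40 mL/cmH2O = 8.0 × 0.040 L/cmH2O = 0.32 s.
Passive exhalation: V(t)/V₀ = e^(−t/τ) = e^(−0.15/0.32) = 0.6258.
Fraction exhaled = 1 − 0.6258 = 0.3742 → 37.42%.

37.4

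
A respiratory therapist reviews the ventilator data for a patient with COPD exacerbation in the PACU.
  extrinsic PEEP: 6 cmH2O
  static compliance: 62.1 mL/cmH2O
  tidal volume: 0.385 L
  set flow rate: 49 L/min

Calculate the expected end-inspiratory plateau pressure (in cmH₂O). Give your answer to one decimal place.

12.2

Pplat = PEEP + Vt / Cstat = 6 + 385 / 62.1 = 6 + 6.2 = 12.2 cmH2O.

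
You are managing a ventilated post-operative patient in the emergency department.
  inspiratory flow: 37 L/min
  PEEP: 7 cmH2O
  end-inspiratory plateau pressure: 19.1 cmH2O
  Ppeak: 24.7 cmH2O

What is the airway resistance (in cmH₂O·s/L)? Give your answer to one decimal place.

9.1

Flow: 37 L/min ÷ 60 = 0.6167 L/s.
Raw = (PIP − Pplat) / flow = (24.7 − 19.1) / 0.6167 = 5.6 / 0.6167 = 9.081 cmH2O·s/L.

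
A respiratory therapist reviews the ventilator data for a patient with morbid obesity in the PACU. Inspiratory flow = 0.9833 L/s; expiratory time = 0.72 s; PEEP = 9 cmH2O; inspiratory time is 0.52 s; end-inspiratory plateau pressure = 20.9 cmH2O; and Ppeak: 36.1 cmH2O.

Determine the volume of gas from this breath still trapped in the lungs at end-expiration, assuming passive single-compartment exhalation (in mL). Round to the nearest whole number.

173

Vt = flow × Ti = 0.9833 L/s × 0.52 s × 1000 mL/L = 511.32 mL.
R = (PIP − Pplat)/V̇ = (36.1 − 20.9) / 0.9833 = 15.2/0.9833 = 15.458 cmH2O·s/L.
C = Vt/(Pplat − PEEP) = 511.32 / (20.9 − 9) = 511.32/11.9 = 42.968 mL/cmH2O.
τ = R × C = 15.458 × 0.04297 L/cmH2O = 0.6642 s.
Fraction remaining = e^(−Te/τ) = e^(−0.72/0.6642) = 0.3382.
Trapped volume = 511.32 × 0.3382 = 172.93 mL.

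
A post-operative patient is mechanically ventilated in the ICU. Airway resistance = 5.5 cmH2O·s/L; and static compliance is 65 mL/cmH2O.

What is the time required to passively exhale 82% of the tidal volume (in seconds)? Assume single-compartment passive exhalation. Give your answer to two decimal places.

τ = R × C = 5.5 × 65 mL/cmH2O = 5.5 × 0.065 L/cmH2O = 0.3575 s.
Exhaled fraction f = 1 − e^(−t/τ) → t = −τ·ln(1 − f) = −0.3575·ln(0.18) = 0.613 s.

0.61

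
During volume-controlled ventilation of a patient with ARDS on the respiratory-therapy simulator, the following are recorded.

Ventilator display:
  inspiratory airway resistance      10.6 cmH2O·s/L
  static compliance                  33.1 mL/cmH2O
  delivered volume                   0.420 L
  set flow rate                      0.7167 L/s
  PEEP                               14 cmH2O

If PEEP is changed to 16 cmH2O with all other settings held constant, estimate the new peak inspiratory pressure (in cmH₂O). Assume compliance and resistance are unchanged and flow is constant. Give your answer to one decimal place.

PIP = Vt/C + R·V̇ + PEEP (constant-flow equation of motion).
Only the baseline term changes: ΔPIP = ΔPEEP = 16 − 14 = 2.0 cmH2O.
Original PIP = 420/33.1 + 10.6×0.7167 + 14 = 34.286 cmH2O; new PIP = 34.286 + (2.0) = 36.286 cmH2O.

36.3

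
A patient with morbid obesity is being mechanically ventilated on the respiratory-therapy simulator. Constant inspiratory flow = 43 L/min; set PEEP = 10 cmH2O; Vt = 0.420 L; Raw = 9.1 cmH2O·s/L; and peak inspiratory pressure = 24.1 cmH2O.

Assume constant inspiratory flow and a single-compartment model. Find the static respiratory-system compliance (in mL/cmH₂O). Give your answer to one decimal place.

55.4

Flow: 43 L/min ÷ 60 = 0.7167 L/s.
Equation of motion (constant flow): PIP = Vt/C + R·V̇ + PEEP.
Vt/C = PIP − R·V̇ − PEEP = 24.1 − 9.1×0.7167 − 10 = 24.1 − 6.522 − 10 = 7.578 cmH2O.
C = Vt / 7.578 = 420 / 7.578 = 55.424 mL/cmH2O.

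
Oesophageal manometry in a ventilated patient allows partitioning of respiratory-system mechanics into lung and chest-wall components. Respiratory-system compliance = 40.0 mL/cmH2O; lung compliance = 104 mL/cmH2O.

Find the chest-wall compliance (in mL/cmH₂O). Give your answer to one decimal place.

1/Ccw = 1/Crs − 1/CL.
1/Ccw = 1/40.0 − 1/104 = 0.01538.
Ccw = 65.02 mL/cmH2O.

65.0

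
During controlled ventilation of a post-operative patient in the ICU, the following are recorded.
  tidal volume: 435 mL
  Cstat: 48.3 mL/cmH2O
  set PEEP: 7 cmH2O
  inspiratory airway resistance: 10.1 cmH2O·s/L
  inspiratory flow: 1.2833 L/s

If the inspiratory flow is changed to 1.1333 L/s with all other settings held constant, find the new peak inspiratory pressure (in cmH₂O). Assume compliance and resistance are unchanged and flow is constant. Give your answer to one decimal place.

PIP = Vt/C + R·V̇ + PEEP (constant-flow equation of motion).
Only the resistive term changes: ΔPIP = R × ΔV̇ = 10.1 × (1.1333 − 1.2833) = 10.1 × -0.15 = -1.515 cmH2O.
Original PIP = 435/48.3 + 10.1×1.2833 + 7 = 28.968 cmH2O; new PIP = 28.968 + (-1.515) = 27.453 cmH2O.

27.5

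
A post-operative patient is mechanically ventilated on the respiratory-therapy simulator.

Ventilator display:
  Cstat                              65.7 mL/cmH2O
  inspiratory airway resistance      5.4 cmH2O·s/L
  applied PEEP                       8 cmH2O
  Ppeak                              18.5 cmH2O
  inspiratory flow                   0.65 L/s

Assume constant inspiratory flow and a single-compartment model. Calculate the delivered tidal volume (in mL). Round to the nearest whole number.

459

Equation of motion (constant flow): PIP = Vt/C + R·V̇ + PEEP.
Vt/C = PIP − R·V̇ − PEEP = 18.5 − 3.51 − 8 = 6.99 cmH2O.
Vt = C × 6.99 = 65.7 × 6.99 = 459.24 mL.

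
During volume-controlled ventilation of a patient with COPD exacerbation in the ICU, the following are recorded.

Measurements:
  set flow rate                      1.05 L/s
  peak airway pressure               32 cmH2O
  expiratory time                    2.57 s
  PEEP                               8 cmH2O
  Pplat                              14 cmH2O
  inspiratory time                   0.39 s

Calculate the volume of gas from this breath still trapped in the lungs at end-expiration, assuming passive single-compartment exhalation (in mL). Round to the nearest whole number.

46

Vt = flow × Ti = 1.05 L/s × 0.39 s × 1000 mL/L = 409.5 mL.
R = (PIP − Pplat)/V̇ = (32 − 14) / 1.05 = 18.0/1.05 = 17.143 cmH2O·s/L.
C = Vt/(Pplat − PEEP) = 409.5 / (14 − 8) = 409.5/6.0 = 68.25 mL/cmH2O.
τ = R × C = 17.143 × 0.06825 L/cmH2O = 1.17 s.
Fraction remaining = e^(−Te/τ) = e^(−2.57/1.17) = 0.1112.
Trapped volume = 409.5 × 0.1112 = 45.536 mL.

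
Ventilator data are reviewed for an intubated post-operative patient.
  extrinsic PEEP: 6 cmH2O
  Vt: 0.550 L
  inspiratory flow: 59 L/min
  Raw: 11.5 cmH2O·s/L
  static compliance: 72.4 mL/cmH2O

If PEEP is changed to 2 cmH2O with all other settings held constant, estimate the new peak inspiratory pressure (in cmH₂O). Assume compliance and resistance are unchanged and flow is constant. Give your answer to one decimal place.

Flow: 59 L/min ÷ 60 = 0.9833 L/s.
PIP = Vt/C + R·V̇ + PEEP (constant-flow equation of motion).
Only the baseline term changes: ΔPIP = ΔPEEP = 2 − 6 = -4.0 cmH2O.
Original PIP = 550/72.4 + 11.5×0.9833 + 6 = 24.905 cmH2O; new PIP = 24.905 + (-4.0) = 20.905 cmH2O.

20.9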